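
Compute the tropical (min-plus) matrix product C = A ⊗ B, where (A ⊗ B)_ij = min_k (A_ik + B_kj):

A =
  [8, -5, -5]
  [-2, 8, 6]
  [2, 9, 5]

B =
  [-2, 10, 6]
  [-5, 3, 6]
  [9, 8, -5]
A ⊗ B =
  [-10, -2, -10]
  [-4, 8, 1]
  [0, 12, 0]

Apply the min-plus product entry-by-entry:
  C[0][0] = min over k of (A[0][0] + B[0][0] = 8 + -2 = 6, A[0][1] + B[1][0] = -5 + -5 = -10, A[0][2] + B[2][0] = -5 + 9 = 4) = -10 (attained at k = 1)
  C[0][1] = min over k of (A[0][0] + B[0][1] = 8 + 10 = 18, A[0][1] + B[1][1] = -5 + 3 = -2, A[0][2] + B[2][1] = -5 + 8 = 3) = -2 (attained at k = 1)
  C[0][2] = min over k of (A[0][0] + B[0][2] = 8 + 6 = 14, A[0][1] + B[1][2] = -5 + 6 = 1, A[0][2] + B[2][2] = -5 + -5 = -10) = -10 (attained at k = 2)
  C[1][0] = min over k of (A[1][0] + B[0][0] = -2 + -2 = -4, A[1][1] + B[1][0] = 8 + -5 = 3, A[1][2] + B[2][0] = 6 + 9 = 15) = -4 (attained at k = 0)
  C[1][1] = min over k of (A[1][0] + B[0][1] = -2 + 10 = 8, A[1][1] + B[1][1] = 8 + 3 = 11, A[1][2] + B[2][1] = 6 + 8 = 14) = 8 (attained at k = 0)
  C[1][2] = min over k of (A[1][0] + B[0][2] = -2 + 6 = 4, A[1][1] + B[1][2] = 8 + 6 = 14, A[1][2] + B[2][2] = 6 + -5 = 1) = 1 (attained at k = 2)
  C[2][0] = min over k of (A[2][0] + B[0][0] = 2 + -2 = 0, A[2][1] + B[1][0] = 9 + -5 = 4, A[2][2] + B[2][0] = 5 + 9 = 14) = 0 (attained at k = 0)
  C[2][1] = min over k of (A[2][0] + B[0][1] = 2 + 10 = 12, A[2][1] + B[1][1] = 9 + 3 = 12, A[2][2] + B[2][1] = 5 + 8 = 13) = 12 (attained at k = 0)
  C[2][2] = min over k of (A[2][0] + B[0][2] = 2 + 6 = 8, A[2][1] + B[1][2] = 9 + 6 = 15, A[2][2] + B[2][2] = 5 + -5 = 0) = 0 (attained at k = 2)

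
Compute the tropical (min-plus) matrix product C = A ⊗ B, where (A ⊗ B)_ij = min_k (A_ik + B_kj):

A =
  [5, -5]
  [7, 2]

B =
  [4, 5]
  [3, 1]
A ⊗ B =
  [-2, -4]
  [5, 3]

Apply the min-plus product entry-by-entry:
  C[0][0] = min over k of (A[0][0] + B[0][0] = 5 + 4 = 9, A[0][1] + B[1][0] = -5 + 3 = -2) = -2 (attained at k = 1)
  C[0][1] = min over k of (A[0][0] + B[0][1] = 5 + 5 = 10, A[0][1] + B[1][1] = -5 + 1 = -4) = -4 (attained at k = 1)
  C[1][0] = min over k of (A[1][0] + B[0][0] = 7 + 4 = 11, A[1][1] + B[1][0] = 2 + 3 = 5) = 5 (attained at k = 1)
  C[1][1] = min over k of (A[1][0] + B[0][1] = 7 + 5 = 12, A[1][1] + B[1][1] = 2 + 1 = 3) = 3 (attained at k = 1)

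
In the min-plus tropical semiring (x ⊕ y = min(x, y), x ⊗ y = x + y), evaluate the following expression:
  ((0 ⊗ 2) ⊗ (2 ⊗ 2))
((0 ⊗ 2) ⊗ (2 ⊗ 2)) = 6

Expand innermost to outermost. Recall ⊕ takes the minimum of its arguments and ⊗ takes their sum. Working out the expression ((0 ⊗ 2) ⊗ (2 ⊗ 2)) gives 6.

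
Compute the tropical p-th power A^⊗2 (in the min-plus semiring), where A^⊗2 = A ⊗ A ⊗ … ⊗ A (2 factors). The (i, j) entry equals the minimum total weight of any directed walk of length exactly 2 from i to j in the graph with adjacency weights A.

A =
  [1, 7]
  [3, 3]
A^⊗2 =
  [2, 8]
  [4, 6]

Each entry (A^⊗2)_ij equals the minimum over all length-2 walks i = v_0 → v_1 → … → v_2 = j of Σ_t A[v_t][v_{t+1}]. For example, for (i, j) = (0, 1) we minimise over 2 possible intermediate vertex sequences; the minimum is 8, attained along the walk 0 → 0 → 1.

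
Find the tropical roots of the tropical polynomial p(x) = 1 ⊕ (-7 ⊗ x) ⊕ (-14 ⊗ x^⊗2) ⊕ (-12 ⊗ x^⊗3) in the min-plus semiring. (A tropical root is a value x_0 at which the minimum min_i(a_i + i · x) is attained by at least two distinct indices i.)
Roots: {-2, 7, 8}

Each tropical root is a break point of the lower envelope of the lines y = a_i + i · x (there are 4 lines, with slopes 0, 1, ..., 3). Only the lines that attain the minimum somewhere contribute to roots; other lines are dominated. Here the surviving (envelope) indices are i = 3, i = 2, i = 1, i = 0.
Intersections between consecutive envelope lines give the roots: for adjacent envelope indices i < j the intersection is x = (a_i − a_j) / (j − i). Reading off the sorted break points: {-2, 7, 8}.
Verification: at each break x_0, at least two indices attain the minimum of min_i(a_i + i · x_0).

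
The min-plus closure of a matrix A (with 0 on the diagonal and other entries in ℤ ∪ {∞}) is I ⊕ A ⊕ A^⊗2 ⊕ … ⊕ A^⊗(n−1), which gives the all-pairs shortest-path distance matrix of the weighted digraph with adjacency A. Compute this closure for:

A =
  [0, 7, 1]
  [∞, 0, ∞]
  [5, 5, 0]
Closure =
  [0, 6, 1]
  [∞, 0, ∞]
  [5, 5, 0]

This is the Floyd-Warshall all-pairs shortest-path computation. For each intermediate vertex k = 0, 1, …, 2, update dist[i][j] ← min(dist[i][j], dist[i][k] + dist[k][j]). The final matrix gives, for each (i, j), the minimum total weight of any directed path from i to j (possibly empty when i = j).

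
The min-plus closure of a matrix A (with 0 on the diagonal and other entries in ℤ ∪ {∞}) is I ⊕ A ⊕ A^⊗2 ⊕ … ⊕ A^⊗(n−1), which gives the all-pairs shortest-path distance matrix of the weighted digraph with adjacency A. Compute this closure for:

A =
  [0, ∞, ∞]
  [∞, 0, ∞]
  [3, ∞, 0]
Closure =
  [0, ∞, ∞]
  [∞, 0, ∞]
  [3, ∞, 0]

This is the Floyd-Warshall all-pairs shortest-path computation. For each intermediate vertex k = 0, 1, …, 2, update dist[i][j] ← min(dist[i][j], dist[i][k] + dist[k][j]). The final matrix gives, for each (i, j), the minimum total weight of any directed path from i to j (possibly empty when i = j).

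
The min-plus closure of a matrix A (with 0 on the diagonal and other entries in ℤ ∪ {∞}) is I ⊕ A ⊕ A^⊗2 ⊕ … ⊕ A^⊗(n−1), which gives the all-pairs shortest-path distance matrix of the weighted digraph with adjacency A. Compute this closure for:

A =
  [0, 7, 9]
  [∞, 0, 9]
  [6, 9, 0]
Closure =
  [0, 7, 9]
  [15, 0, 9]
  [6, 9, 0]

This is the Floyd-Warshall all-pairs shortest-path computation. For each intermediate vertex k = 0, 1, …, 2, update dist[i][j] ← min(dist[i][j], dist[i][k] + dist[k][j]). The final matrix gives, for each (i, j), the minimum total weight of any directed path from i to j (possibly empty when i = j).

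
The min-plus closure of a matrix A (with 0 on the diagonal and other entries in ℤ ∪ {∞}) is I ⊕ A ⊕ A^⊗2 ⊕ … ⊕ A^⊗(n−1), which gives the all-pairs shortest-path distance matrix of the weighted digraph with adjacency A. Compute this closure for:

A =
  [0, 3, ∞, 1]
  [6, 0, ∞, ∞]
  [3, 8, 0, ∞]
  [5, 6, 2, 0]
Closure =
  [0, 3, 3, 1]
  [6, 0, 9, 7]
  [3, 6, 0, 4]
  [5, 6, 2, 0]

This is the Floyd-Warshall all-pairs shortest-path computation. For each intermediate vertex k = 0, 1, …, 3, update dist[i][j] ← min(dist[i][j], dist[i][k] + dist[k][j]). The final matrix gives, for each (i, j), the minimum total weight of any directed path from i to j (possibly empty when i = j).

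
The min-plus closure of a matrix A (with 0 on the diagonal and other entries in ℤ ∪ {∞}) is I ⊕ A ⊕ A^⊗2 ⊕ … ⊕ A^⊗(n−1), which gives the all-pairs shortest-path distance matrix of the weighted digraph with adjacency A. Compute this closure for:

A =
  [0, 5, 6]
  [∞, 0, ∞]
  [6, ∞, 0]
Closure =
  [0, 5, 6]
  [∞, 0, ∞]
  [6, 11, 0]

This is the Floyd-Warshall all-pairs shortest-path computation. For each intermediate vertex k = 0, 1, …, 2, update dist[i][j] ← min(dist[i][j], dist[i][k] + dist[k][j]). The final matrix gives, for each (i, j), the minimum total weight of any directed path from i to j (possibly empty when i = j).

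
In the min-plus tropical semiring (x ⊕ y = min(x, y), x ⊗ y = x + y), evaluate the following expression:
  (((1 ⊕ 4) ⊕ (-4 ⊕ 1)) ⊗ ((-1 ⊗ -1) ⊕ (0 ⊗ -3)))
(((1 ⊕ 4) ⊕ (-4 ⊕ 1)) ⊗ ((-1 ⊗ -1) ⊕ (0 ⊗ -3))) = -7

Expand innermost to outermost. Recall ⊕ takes the minimum of its arguments and ⊗ takes their sum. Working out the expression (((1 ⊕ 4) ⊕ (-4 ⊕ 1)) ⊗ ((-1 ⊗ -1) ⊕ (0 ⊗ -3))) gives -7.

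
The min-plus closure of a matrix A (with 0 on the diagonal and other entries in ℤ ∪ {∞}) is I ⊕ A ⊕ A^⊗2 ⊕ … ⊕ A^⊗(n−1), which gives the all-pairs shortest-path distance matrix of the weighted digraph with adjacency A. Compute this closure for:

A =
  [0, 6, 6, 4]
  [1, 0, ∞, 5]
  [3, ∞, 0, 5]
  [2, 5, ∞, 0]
Closure =
  [0, 6, 6, 4]
  [1, 0, 7, 5]
  [3, 9, 0, 5]
  [2, 5, 8, 0]

This is the Floyd-Warshall all-pairs shortest-path computation. For each intermediate vertex k = 0, 1, …, 3, update dist[i][j] ← min(dist[i][j], dist[i][k] + dist[k][j]). The final matrix gives, for each (i, j), the minimum total weight of any directed path from i to j (possibly empty when i = j).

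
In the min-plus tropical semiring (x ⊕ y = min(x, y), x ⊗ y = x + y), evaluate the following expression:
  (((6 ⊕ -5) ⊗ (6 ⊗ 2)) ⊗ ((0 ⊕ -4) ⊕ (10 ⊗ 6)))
(((6 ⊕ -5) ⊗ (6 ⊗ 2)) ⊗ ((0 ⊕ -4) ⊕ (10 ⊗ 6))) = -1

Expand innermost to outermost. Recall ⊕ takes the minimum of its arguments and ⊗ takes their sum. Working out the expression (((6 ⊕ -5) ⊗ (6 ⊗ 2)) ⊗ ((0 ⊕ -4) ⊕ (10 ⊗ 6))) gives -1.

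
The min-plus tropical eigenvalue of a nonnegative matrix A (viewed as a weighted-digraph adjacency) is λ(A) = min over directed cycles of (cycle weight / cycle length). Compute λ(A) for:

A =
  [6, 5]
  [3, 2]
λ(A) = 2

Enumerate directed cycles and compute their means (weight / length). Sample:
  cycle 0 → 0: weight = 6, length = 1, mean = 6/1 ≈ 6.000
  cycle 1 → 1: weight = 2, length = 1, mean = 2/1 ≈ 2.000
  cycle 0 → 1 → 0: weight = 8, length = 2, mean = 8/2 ≈ 4.000
  cycle 1 → 0 → 1: weight = 8, length = 2, mean = 8/2 ≈ 4.000
Minimum mean = 2.000, attained e.g. along the cycle 1 → 1 with weight 2 and length 1. So λ(A) = 2/1 = 2.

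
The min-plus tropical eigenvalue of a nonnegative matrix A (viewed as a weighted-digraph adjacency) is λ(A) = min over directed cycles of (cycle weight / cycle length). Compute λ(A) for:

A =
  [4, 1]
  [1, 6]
λ(A) = 1

Enumerate directed cycles and compute their means (weight / length). Sample:
  cycle 0 → 0: weight = 4, length = 1, mean = 4/1 ≈ 4.000
  cycle 1 → 1: weight = 6, length = 1, mean = 6/1 ≈ 6.000
  cycle 0 → 1 → 0: weight = 2, length = 2, mean = 2/2 ≈ 1.000
  cycle 1 → 0 → 1: weight = 2, length = 2, mean = 2/2 ≈ 1.000
Minimum mean = 1.000, attained e.g. along the cycle 0 → 1 → 0 with weight 2 and length 2. So λ(A) = 2/2 = 1.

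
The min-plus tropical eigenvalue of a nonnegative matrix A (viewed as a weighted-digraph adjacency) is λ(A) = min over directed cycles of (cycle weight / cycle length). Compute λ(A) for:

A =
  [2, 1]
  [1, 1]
λ(A) = 1

Enumerate directed cycles and compute their means (weight / length). Sample:
  cycle 0 → 0: weight = 2, length = 1, mean = 2/1 ≈ 2.000
  cycle 1 → 1: weight = 1, length = 1, mean = 1/1 ≈ 1.000
  cycle 0 → 1 → 0: weight = 2, length = 2, mean = 2/2 ≈ 1.000
  cycle 1 → 0 → 1: weight = 2, length = 2, mean = 2/2 ≈ 1.000
Minimum mean = 1.000, attained e.g. along the cycle 1 → 1 with weight 1 and length 1. So λ(A) = 1/1 = 1.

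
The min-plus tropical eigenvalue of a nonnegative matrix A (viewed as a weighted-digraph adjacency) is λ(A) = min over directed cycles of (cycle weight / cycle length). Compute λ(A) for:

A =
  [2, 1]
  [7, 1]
λ(A) = 1

Enumerate directed cycles and compute their means (weight / length). Sample:
  cycle 0 → 0: weight = 2, length = 1, mean = 2/1 ≈ 2.000
  cycle 1 → 1: weight = 1, length = 1, mean = 1/1 ≈ 1.000
  cycle 0 → 1 → 0: weight = 8, length = 2, mean = 8/2 ≈ 4.000
  cycle 1 → 0 → 1: weight = 8, length = 2, mean = 8/2 ≈ 4.000
Minimum mean = 1.000, attained e.g. along the cycle 1 → 1 with weight 1 and length 1. So λ(A) = 1/1 = 1.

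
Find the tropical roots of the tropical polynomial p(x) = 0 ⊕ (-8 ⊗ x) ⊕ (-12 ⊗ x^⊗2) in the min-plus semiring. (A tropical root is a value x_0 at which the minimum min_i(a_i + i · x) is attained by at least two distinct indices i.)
Roots: {4, 8}

Each tropical root is a break point of the lower envelope of the lines y = a_i + i · x (there are 3 lines, with slopes 0, 1, ..., 2). Only the lines that attain the minimum somewhere contribute to roots; other lines are dominated. Here the surviving (envelope) indices are i = 2, i = 1, i = 0.
Intersections between consecutive envelope lines give the roots: for adjacent envelope indices i < j the intersection is x = (a_i − a_j) / (j − i). Reading off the sorted break points: {4, 8}.
Verification: at each break x_0, at least two indices attain the minimum of min_i(a_i + i · x_0).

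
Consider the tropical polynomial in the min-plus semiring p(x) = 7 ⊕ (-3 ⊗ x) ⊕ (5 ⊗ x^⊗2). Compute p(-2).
p(-2) = -5

A tropical monomial a ⊗ x^⊗i evaluates to a + i · x. Evaluating each term at x = -2:
  Term 0 contributes 7 + 0 · -2 = 7
  Term 1 contributes -3 + 1 · -2 = -5
  Term 2 contributes 5 + 2 · -2 = 1
p(-2) = ⊕ of these = min[7, -5, 1] = -5.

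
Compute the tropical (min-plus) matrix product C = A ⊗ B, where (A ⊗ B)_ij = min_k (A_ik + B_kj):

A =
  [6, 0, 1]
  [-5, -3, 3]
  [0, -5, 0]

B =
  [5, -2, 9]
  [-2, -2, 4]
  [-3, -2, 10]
A ⊗ B =
  [-2, -2, 4]
  [-5, -7, 1]
  [-7, -7, -1]

Apply the min-plus product entry-by-entry:
  C[0][0] = min over k of (A[0][0] + B[0][0] = 6 + 5 = 11, A[0][1] + B[1][0] = 0 + -2 = -2, A[0][2] + B[2][0] = 1 + -3 = -2) = -2 (attained at k = 1)
  C[0][1] = min over k of (A[0][0] + B[0][1] = 6 + -2 = 4, A[0][1] + B[1][1] = 0 + -2 = -2, A[0][2] + B[2][1] = 1 + -2 = -1) = -2 (attained at k = 1)
  C[0][2] = min over k of (A[0][0] + B[0][2] = 6 + 9 = 15, A[0][1] + B[1][2] = 0 + 4 = 4, A[0][2] + B[2][2] = 1 + 10 = 11) = 4 (attained at k = 1)
  C[1][0] = min over k of (A[1][0] + B[0][0] = -5 + 5 = 0, A[1][1] + B[1][0] = -3 + -2 = -5, A[1][2] + B[2][0] = 3 + -3 = 0) = -5 (attained at k = 1)
  C[1][1] = min over k of (A[1][0] + B[0][1] = -5 + -2 = -7, A[1][1] + B[1][1] = -3 + -2 = -5, A[1][2] + B[2][1] = 3 + -2 = 1) = -7 (attained at k = 0)
  C[1][2] = min over k of (A[1][0] + B[0][2] = -5 + 9 = 4, A[1][1] + B[1][2] = -3 + 4 = 1, A[1][2] + B[2][2] = 3 + 10 = 13) = 1 (attained at k = 1)
  C[2][0] = min over k of (A[2][0] + B[0][0] = 0 + 5 = 5, A[2][1] + B[1][0] = -5 + -2 = -7, A[2][2] + B[2][0] = 0 + -3 = -3) = -7 (attained at k = 1)
  C[2][1] = min over k of (A[2][0] + B[0][1] = 0 + -2 = -2, A[2][1] + B[1][1] = -5 + -2 = -7, A[2][2] + B[2][1] = 0 + -2 = -2) = -7 (attained at k = 1)
  C[2][2] = min over k of (A[2][0] + B[0][2] = 0 + 9 = 9, A[2][1] + B[1][2] = -5 + 4 = -1, A[2][2] + B[2][2] = 0 + 10 = 10) = -1 (attained at k = 1)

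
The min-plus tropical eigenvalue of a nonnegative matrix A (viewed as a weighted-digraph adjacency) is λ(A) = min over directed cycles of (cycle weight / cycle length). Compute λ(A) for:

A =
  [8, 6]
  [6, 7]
λ(A) = 6

Enumerate directed cycles and compute their means (weight / length). Sample:
  cycle 0 → 0: weight = 8, length = 1, mean = 8/1 ≈ 8.000
  cycle 1 → 1: weight = 7, length = 1, mean = 7/1 ≈ 7.000
  cycle 0 → 1 → 0: weight = 12, length = 2, mean = 12/2 ≈ 6.000
  cycle 1 → 0 → 1: weight = 12, length = 2, mean = 12/2 ≈ 6.000
Minimum mean = 6.000, attained e.g. along the cycle 0 → 1 → 0 with weight 12 and length 2. So λ(A) = 12/2 = 6.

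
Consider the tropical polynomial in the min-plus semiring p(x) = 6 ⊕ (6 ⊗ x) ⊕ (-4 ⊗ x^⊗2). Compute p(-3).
p(-3) = -10

A tropical monomial a ⊗ x^⊗i evaluates to a + i · x. Evaluating each term at x = -3:
  Term 0 contributes 6 + 0 · -3 = 6
  Term 1 contributes 6 + 1 · -3 = 3
  Term 2 contributes -4 + 2 · -3 = -10
p(-3) = ⊕ of these = min[6, 3, -10] = -10.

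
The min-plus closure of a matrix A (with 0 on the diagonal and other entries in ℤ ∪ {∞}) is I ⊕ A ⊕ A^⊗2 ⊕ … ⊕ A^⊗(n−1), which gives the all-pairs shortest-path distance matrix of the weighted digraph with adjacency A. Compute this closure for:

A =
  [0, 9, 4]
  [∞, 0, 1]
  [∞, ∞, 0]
Closure =
  [0, 9, 4]
  [∞, 0, 1]
  [∞, ∞, 0]

This is the Floyd-Warshall all-pairs shortest-path computation. For each intermediate vertex k = 0, 1, …, 2, update dist[i][j] ← min(dist[i][j], dist[i][k] + dist[k][j]). The final matrix gives, for each (i, j), the minimum total weight of any directed path from i to j (possibly empty when i = j).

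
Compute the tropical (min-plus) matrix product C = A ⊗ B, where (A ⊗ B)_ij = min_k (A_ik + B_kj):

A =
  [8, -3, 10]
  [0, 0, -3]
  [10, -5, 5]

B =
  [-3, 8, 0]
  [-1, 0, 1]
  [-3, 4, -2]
A ⊗ B =
  [-4, -3, -2]
  [-6, 0, -5]
  [-6, -5, -4]

Apply the min-plus product entry-by-entry:
  C[0][0] = min over k of (A[0][0] + B[0][0] = 8 + -3 = 5, A[0][1] + B[1][0] = -3 + -1 = -4, A[0][2] + B[2][0] = 10 + -3 = 7) = -4 (attained at k = 1)
  C[0][1] = min over k of (A[0][0] + B[0][1] = 8 + 8 = 16, A[0][1] + B[1][1] = -3 + 0 = -3, A[0][2] + B[2][1] = 10 + 4 = 14) = -3 (attained at k = 1)
  C[0][2] = min over k of (A[0][0] + B[0][2] = 8 + 0 = 8, A[0][1] + B[1][2] = -3 + 1 = -2, A[0][2] + B[2][2] = 10 + -2 = 8) = -2 (attained at k = 1)
  C[1][0] = min over k of (A[1][0] + B[0][0] = 0 + -3 = -3, A[1][1] + B[1][0] = 0 + -1 = -1, A[1][2] + B[2][0] = -3 + -3 = -6) = -6 (attained at k = 2)
  C[1][1] = min over k of (A[1][0] + B[0][1] = 0 + 8 = 8, A[1][1] + B[1][1] = 0 + 0 = 0, A[1][2] + B[2][1] = -3 + 4 = 1) = 0 (attained at k = 1)
  C[1][2] = min over k of (A[1][0] + B[0][2] = 0 + 0 = 0, A[1][1] + B[1][2] = 0 + 1 = 1, A[1][2] + B[2][2] = -3 + -2 = -5) = -5 (attained at k = 2)
  C[2][0] = min over k of (A[2][0] + B[0][0] = 10 + -3 = 7, A[2][1] + B[1][0] = -5 + -1 = -6, A[2][2] + B[2][0] = 5 + -3 = 2) = -6 (attained at k = 1)
  C[2][1] = min over k of (A[2][0] + B[0][1] = 10 + 8 = 18, A[2][1] + B[1][1] = -5 + 0 = -5, A[2][2] + B[2][1] = 5 + 4 = 9) = -5 (attained at k = 1)
  C[2][2] = min over k of (A[2][0] + B[0][2] = 10 + 0 = 10, A[2][1] + B[1][2] = -5 + 1 = -4, A[2][2] + B[2][2] = 5 + -2 = 3) = -4 (attained at k = 1)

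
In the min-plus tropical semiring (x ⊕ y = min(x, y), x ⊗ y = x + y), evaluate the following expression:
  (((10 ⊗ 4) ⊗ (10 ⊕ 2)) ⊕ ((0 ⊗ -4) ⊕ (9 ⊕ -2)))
(((10 ⊗ 4) ⊗ (10 ⊕ 2)) ⊕ ((0 ⊗ -4) ⊕ (9 ⊕ -2))) = -4

Expand innermost to outermost. Recall ⊕ takes the minimum of its arguments and ⊗ takes their sum. Working out the expression (((10 ⊗ 4) ⊗ (10 ⊕ 2)) ⊕ ((0 ⊗ -4) ⊕ (9 ⊕ -2))) gives -4.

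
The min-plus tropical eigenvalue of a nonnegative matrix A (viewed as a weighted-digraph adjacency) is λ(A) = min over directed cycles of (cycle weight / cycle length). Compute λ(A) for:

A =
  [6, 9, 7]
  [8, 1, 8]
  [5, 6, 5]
λ(A) = 1

Enumerate directed cycles and compute their means (weight / length). Sample:
  cycle 0 → 0: weight = 6, length = 1, mean = 6/1 ≈ 6.000
  cycle 1 → 1: weight = 1, length = 1, mean = 1/1 ≈ 1.000
  cycle 2 → 2: weight = 5, length = 1, mean = 5/1 ≈ 5.000
  cycle 0 → 1 → 0: weight = 17, length = 2, mean = 17/2 ≈ 8.500
  cycle 0 → 2 → 0: weight = 12, length = 2, mean = 12/2 ≈ 6.000
  cycle 1 → 0 → 1: weight = 17, length = 2, mean = 17/2 ≈ 8.500
Minimum mean = 1.000, attained e.g. along the cycle 1 → 1 with weight 1 and length 1. So λ(A) = 1/1 = 1.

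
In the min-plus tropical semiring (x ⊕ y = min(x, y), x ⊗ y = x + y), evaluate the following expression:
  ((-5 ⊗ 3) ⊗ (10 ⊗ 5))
((-5 ⊗ 3) ⊗ (10 ⊗ 5)) = 13

Expand innermost to outermost. Recall ⊕ takes the minimum of its arguments and ⊗ takes their sum. Working out the expression ((-5 ⊗ 3) ⊗ (10 ⊗ 5)) gives 13.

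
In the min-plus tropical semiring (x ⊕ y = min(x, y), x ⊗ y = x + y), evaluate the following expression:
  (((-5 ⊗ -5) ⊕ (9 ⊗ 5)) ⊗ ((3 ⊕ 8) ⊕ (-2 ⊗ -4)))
(((-5 ⊗ -5) ⊕ (9 ⊗ 5)) ⊗ ((3 ⊕ 8) ⊕ (-2 ⊗ -4))) = -16

Expand innermost to outermost. Recall ⊕ takes the minimum of its arguments and ⊗ takes their sum. Working out the expression (((-5 ⊗ -5) ⊕ (9 ⊗ 5)) ⊗ ((3 ⊕ 8) ⊕ (-2 ⊗ -4))) gives -16.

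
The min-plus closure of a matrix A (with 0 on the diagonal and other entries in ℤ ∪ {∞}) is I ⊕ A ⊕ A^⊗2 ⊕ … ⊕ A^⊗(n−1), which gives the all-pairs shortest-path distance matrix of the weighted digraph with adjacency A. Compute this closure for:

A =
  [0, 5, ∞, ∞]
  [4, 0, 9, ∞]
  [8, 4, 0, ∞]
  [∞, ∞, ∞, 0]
Closure =
  [0, 5, 14, ∞]
  [4, 0, 9, ∞]
  [8, 4, 0, ∞]
  [∞, ∞, ∞, 0]

This is the Floyd-Warshall all-pairs shortest-path computation. For each intermediate vertex k = 0, 1, …, 3, update dist[i][j] ← min(dist[i][j], dist[i][k] + dist[k][j]). The final matrix gives, for each (i, j), the minimum total weight of any directed path from i to j (possibly empty when i = j).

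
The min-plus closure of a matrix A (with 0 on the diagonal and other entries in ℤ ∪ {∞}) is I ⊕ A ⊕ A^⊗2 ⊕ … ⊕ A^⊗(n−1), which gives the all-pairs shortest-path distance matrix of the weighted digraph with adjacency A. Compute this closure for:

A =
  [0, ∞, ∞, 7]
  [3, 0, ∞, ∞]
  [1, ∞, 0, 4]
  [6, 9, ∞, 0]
Closure =
  [0, 16, ∞, 7]
  [3, 0, ∞, 10]
  [1, 13, 0, 4]
  [6, 9, ∞, 0]

This is the Floyd-Warshall all-pairs shortest-path computation. For each intermediate vertex k = 0, 1, …, 3, update dist[i][j] ← min(dist[i][j], dist[i][k] + dist[k][j]). The final matrix gives, for each (i, j), the minimum total weight of any directed path from i to j (possibly empty when i = j).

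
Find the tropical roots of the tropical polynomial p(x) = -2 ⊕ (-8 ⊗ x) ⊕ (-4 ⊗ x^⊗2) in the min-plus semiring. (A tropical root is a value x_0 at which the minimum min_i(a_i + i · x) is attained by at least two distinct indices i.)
Roots: {-4, 6}

Each tropical root is a break point of the lower envelope of the lines y = a_i + i · x (there are 3 lines, with slopes 0, 1, ..., 2). Only the lines that attain the minimum somewhere contribute to roots; other lines are dominated. Here the surviving (envelope) indices are i = 2, i = 1, i = 0.
Intersections between consecutive envelope lines give the roots: for adjacent envelope indices i < j the intersection is x = (a_i − a_j) / (j − i). Reading off the sorted break points: {-4, 6}.
Verification: at each break x_0, at least two indices attain the minimum of min_i(a_i + i · x_0).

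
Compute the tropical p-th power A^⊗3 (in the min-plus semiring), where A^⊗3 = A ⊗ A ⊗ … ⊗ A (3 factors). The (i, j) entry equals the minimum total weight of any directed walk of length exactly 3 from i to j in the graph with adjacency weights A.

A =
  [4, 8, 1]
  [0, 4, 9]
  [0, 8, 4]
A^⊗3 =
  [5, 9, 2]
  [1, 9, 5]
  [1, 9, 5]

Each entry (A^⊗3)_ij equals the minimum over all length-3 walks i = v_0 → v_1 → … → v_3 = j of Σ_t A[v_t][v_{t+1}]. For example, for (i, j) = (0, 2) we minimise over 9 possible intermediate vertex sequences; the minimum is 2, attained along the walk 0 → 2 → 0 → 2.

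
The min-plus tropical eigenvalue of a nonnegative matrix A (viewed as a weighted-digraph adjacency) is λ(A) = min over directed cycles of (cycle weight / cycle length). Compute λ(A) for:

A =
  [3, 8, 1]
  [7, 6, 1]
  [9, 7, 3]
λ(A) = 3

Enumerate directed cycles and compute their means (weight / length). Sample:
  cycle 0 → 0: weight = 3, length = 1, mean = 3/1 ≈ 3.000
  cycle 1 → 1: weight = 6, length = 1, mean = 6/1 ≈ 6.000
  cycle 2 → 2: weight = 3, length = 1, mean = 3/1 ≈ 3.000
  cycle 0 → 1 → 0: weight = 15, length = 2, mean = 15/2 ≈ 7.500
  cycle 0 → 2 → 0: weight = 10, length = 2, mean = 10/2 ≈ 5.000
  cycle 1 → 0 → 1: weight = 15, length = 2, mean = 15/2 ≈ 7.500
Minimum mean = 3.000, attained e.g. along the cycle 0 → 0 with weight 3 and length 1. So λ(A) = 3/1 = 3.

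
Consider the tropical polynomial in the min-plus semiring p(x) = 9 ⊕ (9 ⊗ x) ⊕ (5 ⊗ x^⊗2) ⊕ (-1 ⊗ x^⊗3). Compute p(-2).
p(-2) = -7

A tropical monomial a ⊗ x^⊗i evaluates to a + i · x. Evaluating each term at x = -2:
  Term 0 contributes 9 + 0 · -2 = 9
  Term 1 contributes 9 + 1 · -2 = 7
  Term 2 contributes 5 + 2 · -2 = 1
  Term 3 contributes -1 + 3 · -2 = -7
p(-2) = ⊕ of these = min[9, 7, 1, -7] = -7.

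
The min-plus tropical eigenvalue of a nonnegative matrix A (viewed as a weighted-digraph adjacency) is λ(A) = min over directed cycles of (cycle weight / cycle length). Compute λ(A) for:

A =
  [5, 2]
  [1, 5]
λ(A) = 3/2

Enumerate directed cycles and compute their means (weight / length). Sample:
  cycle 0 → 0: weight = 5, length = 1, mean = 5/1 ≈ 5.000
  cycle 1 → 1: weight = 5, length = 1, mean = 5/1 ≈ 5.000
  cycle 0 → 1 → 0: weight = 3, length = 2, mean = 3/2 ≈ 1.500
  cycle 1 → 0 → 1: weight = 3, length = 2, mean = 3/2 ≈ 1.500
Minimum mean = 1.500, attained e.g. along the cycle 0 → 1 → 0 with weight 3 and length 2. So λ(A) = 3/2 = 3/2.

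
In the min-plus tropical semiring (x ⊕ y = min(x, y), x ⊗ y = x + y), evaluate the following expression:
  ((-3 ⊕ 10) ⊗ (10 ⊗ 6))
((-3 ⊕ 10) ⊗ (10 ⊗ 6)) = 13

Expand innermost to outermost. Recall ⊕ takes the minimum of its arguments and ⊗ takes their sum. Working out the expression ((-3 ⊕ 10) ⊗ (10 ⊗ 6)) gives 13.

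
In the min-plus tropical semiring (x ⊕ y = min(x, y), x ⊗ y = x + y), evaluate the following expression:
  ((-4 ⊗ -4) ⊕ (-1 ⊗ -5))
((-4 ⊗ -4) ⊕ (-1 ⊗ -5)) = -8

Expand innermost to outermost. Recall ⊕ takes the minimum of its arguments and ⊗ takes their sum. Working out the expression ((-4 ⊗ -4) ⊕ (-1 ⊗ -5)) gives -8.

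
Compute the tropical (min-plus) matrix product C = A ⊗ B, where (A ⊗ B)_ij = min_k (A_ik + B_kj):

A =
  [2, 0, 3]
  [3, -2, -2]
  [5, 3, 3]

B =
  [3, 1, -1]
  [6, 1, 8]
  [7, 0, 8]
A ⊗ B =
  [5, 1, 1]
  [4, -2, 2]
  [8, 3, 4]

Apply the min-plus product entry-by-entry:
  C[0][0] = min over k of (A[0][0] + B[0][0] = 2 + 3 = 5, A[0][1] + B[1][0] = 0 + 6 = 6, A[0][2] + B[2][0] = 3 + 7 = 10) = 5 (attained at k = 0)
  C[0][1] = min over k of (A[0][0] + B[0][1] = 2 + 1 = 3, A[0][1] + B[1][1] = 0 + 1 = 1, A[0][2] + B[2][1] = 3 + 0 = 3) = 1 (attained at k = 1)
  C[0][2] = min over k of (A[0][0] + B[0][2] = 2 + -1 = 1, A[0][1] + B[1][2] = 0 + 8 = 8, A[0][2] + B[2][2] = 3 + 8 = 11) = 1 (attained at k = 0)
  C[1][0] = min over k of (A[1][0] + B[0][0] = 3 + 3 = 6, A[1][1] + B[1][0] = -2 + 6 = 4, A[1][2] + B[2][0] = -2 + 7 = 5) = 4 (attained at k = 1)
  C[1][1] = min over k of (A[1][0] + B[0][1] = 3 + 1 = 4, A[1][1] + B[1][1] = -2 + 1 = -1, A[1][2] + B[2][1] = -2 + 0 = -2) = -2 (attained at k = 2)
  C[1][2] = min over k of (A[1][0] + B[0][2] = 3 + -1 = 2, A[1][1] + B[1][2] = -2 + 8 = 6, A[1][2] + B[2][2] = -2 + 8 = 6) = 2 (attained at k = 0)
  C[2][0] = min over k of (A[2][0] + B[0][0] = 5 + 3 = 8, A[2][1] + B[1][0] = 3 + 6 = 9, A[2][2] + B[2][0] = 3 + 7 = 10) = 8 (attained at k = 0)
  C[2][1] = min over k of (A[2][0] + B[0][1] = 5 + 1 = 6, A[2][1] + B[1][1] = 3 + 1 = 4, A[2][2] + B[2][1] = 3 + 0 = 3) = 3 (attained at k = 2)
  C[2][2] = min over k of (A[2][0] + B[0][2] = 5 + -1 = 4, A[2][1] + B[1][2] = 3 + 8 = 11, A[2][2] + B[2][2] = 3 + 8 = 11) = 4 (attained at k = 0)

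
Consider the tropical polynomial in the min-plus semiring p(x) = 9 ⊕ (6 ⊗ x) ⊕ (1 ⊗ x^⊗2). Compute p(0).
p(0) = 1

A tropical monomial a ⊗ x^⊗i evaluates to a + i · x. Evaluating each term at x = 0:
  Term 0 contributes 9 + 0 · 0 = 9
  Term 1 contributes 6 + 1 · 0 = 6
  Term 2 contributes 1 + 2 · 0 = 1
p(0) = ⊕ of these = min[9, 6, 1] = 1.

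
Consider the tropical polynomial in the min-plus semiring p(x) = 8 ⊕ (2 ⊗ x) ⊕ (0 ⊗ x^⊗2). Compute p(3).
p(3) = 5

A tropical monomial a ⊗ x^⊗i evaluates to a + i · x. Evaluating each term at x = 3:
  Term 0 contributes 8 + 0 · 3 = 8
  Term 1 contributes 2 + 1 · 3 = 5
  Term 2 contributes 0 + 2 · 3 = 6
p(3) = ⊕ of these = min[8, 5, 6] = 5.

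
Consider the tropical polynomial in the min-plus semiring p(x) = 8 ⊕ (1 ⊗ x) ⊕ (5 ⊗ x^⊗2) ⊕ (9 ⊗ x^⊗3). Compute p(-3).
p(-3) = -2

A tropical monomial a ⊗ x^⊗i evaluates to a + i · x. Evaluating each term at x = -3:
  Term 0 contributes 8 + 0 · -3 = 8
  Term 1 contributes 1 + 1 · -3 = -2
  Term 2 contributes 5 + 2 · -3 = -1
  Term 3 contributes 9 + 3 · -3 = 0
p(-3) = ⊕ of these = min[8, -2, -1, 0] = -2.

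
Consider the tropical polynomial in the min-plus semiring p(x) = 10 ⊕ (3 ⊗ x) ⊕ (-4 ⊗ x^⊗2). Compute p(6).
p(6) = 8

A tropical monomial a ⊗ x^⊗i evaluates to a + i · x. Evaluating each term at x = 6:
  Term 0 contributes 10 + 0 · 6 = 10
  Term 1 contributes 3 + 1 · 6 = 9
  Term 2 contributes -4 + 2 · 6 = 8
p(6) = ⊕ of these = min[10, 9, 8] = 8.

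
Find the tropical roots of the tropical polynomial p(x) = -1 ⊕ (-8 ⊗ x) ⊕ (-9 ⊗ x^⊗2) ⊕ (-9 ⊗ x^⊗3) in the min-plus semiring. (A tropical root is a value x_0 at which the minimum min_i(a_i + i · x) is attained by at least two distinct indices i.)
Roots: {0, 1, 7}

Each tropical root is a break point of the lower envelope of the lines y = a_i + i · x (there are 4 lines, with slopes 0, 1, ..., 3). Only the lines that attain the minimum somewhere contribute to roots; other lines are dominated. Here the surviving (envelope) indices are i = 3, i = 2, i = 1, i = 0.
Intersections between consecutive envelope lines give the roots: for adjacent envelope indices i < j the intersection is x = (a_i − a_j) / (j − i). Reading off the sorted break points: {0, 1, 7}.
Verification: at each break x_0, at least two indices attain the minimum of min_i(a_i + i · x_0).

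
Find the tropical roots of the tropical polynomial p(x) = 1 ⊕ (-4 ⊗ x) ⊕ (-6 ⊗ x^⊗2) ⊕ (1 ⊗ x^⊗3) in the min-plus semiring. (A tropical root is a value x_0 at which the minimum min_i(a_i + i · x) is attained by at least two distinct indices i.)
Roots: {-7, 2, 5}

Each tropical root is a break point of the lower envelope of the lines y = a_i + i · x (there are 4 lines, with slopes 0, 1, ..., 3). Only the lines that attain the minimum somewhere contribute to roots; other lines are dominated. Here the surviving (envelope) indices are i = 3, i = 2, i = 1, i = 0.
Intersections between consecutive envelope lines give the roots: for adjacent envelope indices i < j the intersection is x = (a_i − a_j) / (j − i). Reading off the sorted break points: {-7, 2, 5}.
Verification: at each break x_0, at least two indices attain the minimum of min_i(a_i + i · x_0).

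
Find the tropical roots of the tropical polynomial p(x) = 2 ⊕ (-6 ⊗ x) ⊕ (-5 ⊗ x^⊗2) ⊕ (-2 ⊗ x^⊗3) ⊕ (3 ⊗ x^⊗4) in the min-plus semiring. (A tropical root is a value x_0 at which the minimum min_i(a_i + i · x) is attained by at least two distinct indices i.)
Roots: {-5, -3, -1, 8}

Each tropical root is a break point of the lower envelope of the lines y = a_i + i · x (there are 5 lines, with slopes 0, 1, ..., 4). Only the lines that attain the minimum somewhere contribute to roots; other lines are dominated. Here the surviving (envelope) indices are i = 4, i = 3, i = 2, i = 1, i = 0.
Intersections between consecutive envelope lines give the roots: for adjacent envelope indices i < j the intersection is x = (a_i − a_j) / (j − i). Reading off the sorted break points: {-5, -3, -1, 8}.
Verification: at each break x_0, at least two indices attain the minimum of min_i(a_i + i · x_0).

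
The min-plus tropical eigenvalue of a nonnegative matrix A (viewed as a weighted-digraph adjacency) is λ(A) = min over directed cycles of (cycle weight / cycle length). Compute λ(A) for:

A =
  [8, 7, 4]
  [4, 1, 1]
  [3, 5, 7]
λ(A) = 1

Enumerate directed cycles and compute their means (weight / length). Sample:
  cycle 0 → 0: weight = 8, length = 1, mean = 8/1 ≈ 8.000
  cycle 1 → 1: weight = 1, length = 1, mean = 1/1 ≈ 1.000
  cycle 2 → 2: weight = 7, length = 1, mean = 7/1 ≈ 7.000
  cycle 0 → 1 → 0: weight = 11, length = 2, mean = 11/2 ≈ 5.500
  cycle 0 → 2 → 0: weight = 7, length = 2, mean = 7/2 ≈ 3.500
  cycle 1 → 0 → 1: weight = 11, length = 2, mean = 11/2 ≈ 5.500
Minimum mean = 1.000, attained e.g. along the cycle 1 → 1 with weight 1 and length 1. So λ(A) = 1/1 = 1.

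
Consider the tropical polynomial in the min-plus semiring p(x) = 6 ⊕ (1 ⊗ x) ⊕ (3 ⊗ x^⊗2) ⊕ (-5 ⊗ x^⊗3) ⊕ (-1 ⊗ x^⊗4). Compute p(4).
p(4) = 5

A tropical monomial a ⊗ x^⊗i evaluates to a + i · x. Evaluating each term at x = 4:
  Term 0 contributes 6 + 0 · 4 = 6
  Term 1 contributes 1 + 1 · 4 = 5
  Term 2 contributes 3 + 2 · 4 = 11
  Term 3 contributes -5 + 3 · 4 = 7
  Term 4 contributes -1 + 4 · 4 = 15
p(4) = ⊕ of these = min[6, 5, 11, 7, 15] = 5.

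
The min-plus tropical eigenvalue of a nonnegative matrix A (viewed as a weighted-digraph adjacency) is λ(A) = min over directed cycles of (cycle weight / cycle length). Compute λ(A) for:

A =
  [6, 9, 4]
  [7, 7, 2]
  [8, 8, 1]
λ(A) = 1

Enumerate directed cycles and compute their means (weight / length). Sample:
  cycle 0 → 0: weight = 6, length = 1, mean = 6/1 ≈ 6.000
  cycle 1 → 1: weight = 7, length = 1, mean = 7/1 ≈ 7.000
  cycle 2 → 2: weight = 1, length = 1, mean = 1/1 ≈ 1.000
  cycle 0 → 1 → 0: weight = 16, length = 2, mean = 16/2 ≈ 8.000
  cycle 0 → 2 → 0: weight = 12, length = 2, mean = 12/2 ≈ 6.000
  cycle 1 → 0 → 1: weight = 16, length = 2, mean = 16/2 ≈ 8.000
Minimum mean = 1.000, attained e.g. along the cycle 2 → 2 with weight 1 and length 1. So λ(A) = 1/1 = 1.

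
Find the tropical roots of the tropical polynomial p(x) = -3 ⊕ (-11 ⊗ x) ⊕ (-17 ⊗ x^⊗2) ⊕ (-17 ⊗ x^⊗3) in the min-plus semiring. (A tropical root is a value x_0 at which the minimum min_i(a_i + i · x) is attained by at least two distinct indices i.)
Roots: {0, 6, 8}

Each tropical root is a break point of the lower envelope of the lines y = a_i + i · x (there are 4 lines, with slopes 0, 1, ..., 3). Only the lines that attain the minimum somewhere contribute to roots; other lines are dominated. Here the surviving (envelope) indices are i = 3, i = 2, i = 1, i = 0.
Intersections between consecutive envelope lines give the roots: for adjacent envelope indices i < j the intersection is x = (a_i − a_j) / (j − i). Reading off the sorted break points: {0, 6, 8}.
Verification: at each break x_0, at least two indices attain the minimum of min_i(a_i + i · x_0).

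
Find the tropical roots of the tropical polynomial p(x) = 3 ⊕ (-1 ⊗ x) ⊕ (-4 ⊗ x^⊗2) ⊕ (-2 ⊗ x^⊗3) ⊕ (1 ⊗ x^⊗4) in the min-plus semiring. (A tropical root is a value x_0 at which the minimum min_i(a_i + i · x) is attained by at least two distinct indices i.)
Roots: {-3, -2, 3, 4}

Each tropical root is a break point of the lower envelope of the lines y = a_i + i · x (there are 5 lines, with slopes 0, 1, ..., 4). Only the lines that attain the minimum somewhere contribute to roots; other lines are dominated. Here the surviving (envelope) indices are i = 4, i = 3, i = 2, i = 1, i = 0.
Intersections between consecutive envelope lines give the roots: for adjacent envelope indices i < j the intersection is x = (a_i − a_j) / (j − i). Reading off the sorted break points: {-3, -2, 3, 4}.
Verification: at each break x_0, at least two indices attain the minimum of min_i(a_i + i · x_0).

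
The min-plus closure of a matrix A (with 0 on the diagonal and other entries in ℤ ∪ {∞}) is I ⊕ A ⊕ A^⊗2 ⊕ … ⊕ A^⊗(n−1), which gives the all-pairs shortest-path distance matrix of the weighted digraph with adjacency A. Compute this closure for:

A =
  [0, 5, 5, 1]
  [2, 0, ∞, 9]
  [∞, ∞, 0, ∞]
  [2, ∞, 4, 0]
Closure =
  [0, 5, 5, 1]
  [2, 0, 7, 3]
  [∞, ∞, 0, ∞]
  [2, 7, 4, 0]

This is the Floyd-Warshall all-pairs shortest-path computation. For each intermediate vertex k = 0, 1, …, 3, update dist[i][j] ← min(dist[i][j], dist[i][k] + dist[k][j]). The final matrix gives, for each (i, j), the minimum total weight of any directed path from i to j (possibly empty when i = j).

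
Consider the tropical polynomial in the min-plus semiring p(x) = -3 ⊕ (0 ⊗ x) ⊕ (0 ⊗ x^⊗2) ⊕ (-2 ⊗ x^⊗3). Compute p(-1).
p(-1) = -5

A tropical monomial a ⊗ x^⊗i evaluates to a + i · x. Evaluating each term at x = -1:
  Term 0 contributes -3 + 0 · -1 = -3
  Term 1 contributes 0 + 1 · -1 = -1
  Term 2 contributes 0 + 2 · -1 = -2
  Term 3 contributes -2 + 3 · -1 = -5
p(-1) = ⊕ of these = min[-3, -1, -2, -5] = -5.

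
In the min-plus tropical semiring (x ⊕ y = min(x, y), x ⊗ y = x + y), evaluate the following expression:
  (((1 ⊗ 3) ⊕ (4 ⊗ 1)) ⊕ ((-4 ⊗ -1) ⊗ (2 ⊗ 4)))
(((1 ⊗ 3) ⊕ (4 ⊗ 1)) ⊕ ((-4 ⊗ -1) ⊗ (2 ⊗ 4))) = 1

Expand innermost to outermost. Recall ⊕ takes the minimum of its arguments and ⊗ takes their sum. Working out the expression (((1 ⊗ 3) ⊕ (4 ⊗ 1)) ⊕ ((-4 ⊗ -1) ⊗ (2 ⊗ 4))) gives 1.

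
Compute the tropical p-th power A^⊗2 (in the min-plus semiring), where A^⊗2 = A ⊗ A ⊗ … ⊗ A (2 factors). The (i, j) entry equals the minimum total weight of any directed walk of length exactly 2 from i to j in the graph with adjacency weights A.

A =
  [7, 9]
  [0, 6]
A^⊗2 =
  [9, 15]
  [6, 9]

Each entry (A^⊗2)_ij equals the minimum over all length-2 walks i = v_0 → v_1 → … → v_2 = j of Σ_t A[v_t][v_{t+1}]. For example, for (i, j) = (0, 1) we minimise over 2 possible intermediate vertex sequences; the minimum is 15, attained along the walk 0 → 1 → 1.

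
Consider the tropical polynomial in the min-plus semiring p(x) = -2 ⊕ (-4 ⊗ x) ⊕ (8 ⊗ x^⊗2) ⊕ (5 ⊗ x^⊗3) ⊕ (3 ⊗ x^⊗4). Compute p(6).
p(6) = -2

A tropical monomial a ⊗ x^⊗i evaluates to a + i · x. Evaluating each term at x = 6:
  Term 0 contributes -2 + 0 · 6 = -2
  Term 1 contributes -4 + 1 · 6 = 2
  Term 2 contributes 8 + 2 · 6 = 20
  Term 3 contributes 5 + 3 · 6 = 23
  Term 4 contributes 3 + 4 · 6 = 27
p(6) = ⊕ of these = min[-2, 2, 20, 23, 27] = -2.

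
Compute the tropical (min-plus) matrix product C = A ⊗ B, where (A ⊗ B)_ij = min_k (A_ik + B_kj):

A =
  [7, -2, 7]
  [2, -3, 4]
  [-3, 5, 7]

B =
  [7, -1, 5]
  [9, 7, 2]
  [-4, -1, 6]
A ⊗ B =
  [3, 5, 0]
  [0, 1, -1]
  [3, -4, 2]

Apply the min-plus product entry-by-entry:
  C[0][0] = min over k of (A[0][0] + B[0][0] = 7 + 7 = 14, A[0][1] + B[1][0] = -2 + 9 = 7, A[0][2] + B[2][0] = 7 + -4 = 3) = 3 (attained at k = 2)
  C[0][1] = min over k of (A[0][0] + B[0][1] = 7 + -1 = 6, A[0][1] + B[1][1] = -2 + 7 = 5, A[0][2] + B[2][1] = 7 + -1 = 6) = 5 (attained at k = 1)
  C[0][2] = min over k of (A[0][0] + B[0][2] = 7 + 5 = 12, A[0][1] + B[1][2] = -2 + 2 = 0, A[0][2] + B[2][2] = 7 + 6 = 13) = 0 (attained at k = 1)
  C[1][0] = min over k of (A[1][0] + B[0][0] = 2 + 7 = 9, A[1][1] + B[1][0] = -3 + 9 = 6, A[1][2] + B[2][0] = 4 + -4 = 0) = 0 (attained at k = 2)
  C[1][1] = min over k of (A[1][0] + B[0][1] = 2 + -1 = 1, A[1][1] + B[1][1] = -3 + 7 = 4, A[1][2] + B[2][1] = 4 + -1 = 3) = 1 (attained at k = 0)
  C[1][2] = min over k of (A[1][0] + B[0][2] = 2 + 5 = 7, A[1][1] + B[1][2] = -3 + 2 = -1, A[1][2] + B[2][2] = 4 + 6 = 10) = -1 (attained at k = 1)
  C[2][0] = min over k of (A[2][0] + B[0][0] = -3 + 7 = 4, A[2][1] + B[1][0] = 5 + 9 = 14, A[2][2] + B[2][0] = 7 + -4 = 3) = 3 (attained at k = 2)
  C[2][1] = min over k of (A[2][0] + B[0][1] = -3 + -1 = -4, A[2][1] + B[1][1] = 5 + 7 = 12, A[2][2] + B[2][1] = 7 + -1 = 6) = -4 (attained at k = 0)
  C[2][2] = min over k of (A[2][0] + B[0][2] = -3 + 5 = 2, A[2][1] + B[1][2] = 5 + 2 = 7, A[2][2] + B[2][2] = 7 + 6 = 13) = 2 (attained at k = 0)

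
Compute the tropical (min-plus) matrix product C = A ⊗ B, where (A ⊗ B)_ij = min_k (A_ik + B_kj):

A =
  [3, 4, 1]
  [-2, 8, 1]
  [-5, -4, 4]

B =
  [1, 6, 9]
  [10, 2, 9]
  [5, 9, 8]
A ⊗ B =
  [4, 6, 9]
  [-1, 4, 7]
  [-4, -2, 4]

Apply the min-plus product entry-by-entry:
  C[0][0] = min over k of (A[0][0] + B[0][0] = 3 + 1 = 4, A[0][1] + B[1][0] = 4 + 10 = 14, A[0][2] + B[2][0] = 1 + 5 = 6) = 4 (attained at k = 0)
  C[0][1] = min over k of (A[0][0] + B[0][1] = 3 + 6 = 9, A[0][1] + B[1][1] = 4 + 2 = 6, A[0][2] + B[2][1] = 1 + 9 = 10) = 6 (attained at k = 1)
  C[0][2] = min over k of (A[0][0] + B[0][2] = 3 + 9 = 12, A[0][1] + B[1][2] = 4 + 9 = 13, A[0][2] + B[2][2] = 1 + 8 = 9) = 9 (attained at k = 2)
  C[1][0] = min over k of (A[1][0] + B[0][0] = -2 + 1 = -1, A[1][1] + B[1][0] = 8 + 10 = 18, A[1][2] + B[2][0] = 1 + 5 = 6) = -1 (attained at k = 0)
  C[1][1] = min over k of (A[1][0] + B[0][1] = -2 + 6 = 4, A[1][1] + B[1][1] = 8 + 2 = 10, A[1][2] + B[2][1] = 1 + 9 = 10) = 4 (attained at k = 0)
  C[1][2] = min over k of (A[1][0] + B[0][2] = -2 + 9 = 7, A[1][1] + B[1][2] = 8 + 9 = 17, A[1][2] + B[2][2] = 1 + 8 = 9) = 7 (attained at k = 0)
  C[2][0] = min over k of (A[2][0] + B[0][0] = -5 + 1 = -4, A[2][1] + B[1][0] = -4 + 10 = 6, A[2][2] + B[2][0] = 4 + 5 = 9) = -4 (attained at k = 0)
  C[2][1] = min over k of (A[2][0] + B[0][1] = -5 + 6 = 1, A[2][1] + B[1][1] = -4 + 2 = -2, A[2][2] + B[2][1] = 4 + 9 = 13) = -2 (attained at k = 1)
  C[2][2] = min over k of (A[2][0] + B[0][2] = -5 + 9 = 4, A[2][1] + B[1][2] = -4 + 9 = 5, A[2][2] + B[2][2] = 4 + 8 = 12) = 4 (attained at k = 0)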